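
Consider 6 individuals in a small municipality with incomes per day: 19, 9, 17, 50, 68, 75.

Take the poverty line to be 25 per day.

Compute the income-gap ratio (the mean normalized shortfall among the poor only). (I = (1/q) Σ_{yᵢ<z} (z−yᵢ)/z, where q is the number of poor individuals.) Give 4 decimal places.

0.4000

Incomes under z: 9, 17, 19 (q = 3 of N = 6).
Relative gaps: 0.6400, 0.3200, 0.2400; sum = 1.200000.
The income-gap ratio divides by q (the poor only): 1.200000 / 3 = 0.4000.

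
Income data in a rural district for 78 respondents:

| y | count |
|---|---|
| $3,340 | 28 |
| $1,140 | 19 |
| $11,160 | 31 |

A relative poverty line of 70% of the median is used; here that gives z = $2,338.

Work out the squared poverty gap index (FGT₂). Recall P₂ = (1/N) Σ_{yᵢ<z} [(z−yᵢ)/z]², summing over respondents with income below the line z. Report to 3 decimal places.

0.064

Below z: 19×$1,140 (q = 19 of N = 78).
Normalized shortfalls: (2338−1140)/2338 = 0.5124 (×19).
Squared: 0.2626 (×19).
Sum = 4.988595; P₂ = 4.988595 / 78 = 0.064.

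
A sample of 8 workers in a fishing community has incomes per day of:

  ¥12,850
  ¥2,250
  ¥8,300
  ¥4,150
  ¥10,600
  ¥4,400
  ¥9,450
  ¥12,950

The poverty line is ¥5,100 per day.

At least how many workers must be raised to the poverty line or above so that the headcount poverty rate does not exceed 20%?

Currently q = 3 of N = 8 are below the line (H = 0.375).
A headcount ratio of at most 20% allows at most ⌊0.20 × 8⌋ = 1 poor workers.
So at least 3 − 1 = 2 must be lifted.

2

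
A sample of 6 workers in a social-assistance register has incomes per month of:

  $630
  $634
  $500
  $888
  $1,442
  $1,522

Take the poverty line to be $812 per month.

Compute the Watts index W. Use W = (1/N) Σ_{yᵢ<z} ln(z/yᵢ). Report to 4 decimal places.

Incomes under z: $500, $630, $634 (q = 3 of N = 6).
Log shortfalls: ln(812/500) = 0.4849; ln(812/630) = 0.2538; ln(812/634) = 0.2475.
W = 0.986124 / 6 = 0.1644.

0.1644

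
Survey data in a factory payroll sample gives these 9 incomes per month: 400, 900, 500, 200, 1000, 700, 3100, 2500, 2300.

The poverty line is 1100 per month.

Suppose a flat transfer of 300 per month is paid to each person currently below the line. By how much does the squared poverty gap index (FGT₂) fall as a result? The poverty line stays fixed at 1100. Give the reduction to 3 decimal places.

0.115

Before: below the line — 200, 400, 500, 700, 900, 1000; squared poverty gap index (FGT₂) = 0.17172.
After the 300 transfer: below the line — 500, 700, 800, 1000; squared poverty gap index (FGT₂) = 0.05693.
Reduction = 0.17172 − 0.05693 = 0.115.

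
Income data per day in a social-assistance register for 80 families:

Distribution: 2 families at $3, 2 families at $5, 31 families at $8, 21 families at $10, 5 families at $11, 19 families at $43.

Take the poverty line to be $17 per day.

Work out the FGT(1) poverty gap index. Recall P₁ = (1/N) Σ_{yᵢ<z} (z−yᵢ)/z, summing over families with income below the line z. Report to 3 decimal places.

0.374

Poor units: 2×$3, 2×$5, 31×$8, 21×$10, 5×$11 (q = 61 of N = 80).
Relative gaps: (17−3)/17 = 0.8235 (×2); (17−5)/17 = 0.7059 (×2); (17−8)/17 = 0.5294 (×31); (17−10)/17 = 0.4118 (×21); (17−11)/17 = 0.3529 (×5).
Sum of shortfalls = 29.882353; P₁ averages over all N: 29.882353 / 80 = 0.374.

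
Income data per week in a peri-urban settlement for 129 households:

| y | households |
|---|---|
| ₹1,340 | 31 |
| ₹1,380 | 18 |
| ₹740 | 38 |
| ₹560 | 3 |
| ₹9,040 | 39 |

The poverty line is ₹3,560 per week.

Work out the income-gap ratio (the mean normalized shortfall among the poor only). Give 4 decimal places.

Below z: 3×₹560, 38×₹740, 31×₹1,340, 18×₹1,380 (q = 90 of N = 129).
Shortfall ratios (z−y)/z: 0.8427 (×3), 0.7921 (×38), 0.6236 (×31), 0.6124 (×18); sum = 62.983146.
I averages over the q = 90 poor units only: 62.983146 / 90 = 0.6998.

0.6998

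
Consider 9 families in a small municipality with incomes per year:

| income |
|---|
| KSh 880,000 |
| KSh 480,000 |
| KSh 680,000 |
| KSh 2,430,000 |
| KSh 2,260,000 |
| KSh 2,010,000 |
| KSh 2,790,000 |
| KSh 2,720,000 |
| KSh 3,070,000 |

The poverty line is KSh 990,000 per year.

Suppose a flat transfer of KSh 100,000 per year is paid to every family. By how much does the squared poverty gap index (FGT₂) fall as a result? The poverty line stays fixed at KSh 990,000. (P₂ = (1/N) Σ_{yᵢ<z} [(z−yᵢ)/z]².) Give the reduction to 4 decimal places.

0.0177

Before: below the line — KSh 480,000, KSh 680,000, KSh 880,000; squared poverty gap index (FGT₂) = 0.041753.
After the KSh 100,000 transfer: below the line — KSh 580,000, KSh 780,000, KSh 980,000; squared poverty gap index (FGT₂) = 0.024068.
Reduction = 0.041753 − 0.024068 = 0.0177.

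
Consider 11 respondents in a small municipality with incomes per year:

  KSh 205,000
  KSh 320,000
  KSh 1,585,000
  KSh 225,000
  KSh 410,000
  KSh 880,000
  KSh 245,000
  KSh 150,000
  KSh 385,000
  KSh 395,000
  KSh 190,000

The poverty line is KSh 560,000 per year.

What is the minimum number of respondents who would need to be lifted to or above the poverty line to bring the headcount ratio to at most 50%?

9 of the 11 respondents are poor, so H = 9/11 = 0.818.
A headcount ratio of at most 50% allows at most ⌊0.50 × 11⌋ = 5 poor respondents.
So at least 9 − 5 = 4 must be lifted.

4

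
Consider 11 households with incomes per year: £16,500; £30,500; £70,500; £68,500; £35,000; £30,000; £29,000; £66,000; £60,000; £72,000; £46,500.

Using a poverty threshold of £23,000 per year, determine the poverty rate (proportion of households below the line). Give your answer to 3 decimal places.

0.091

1 of the 11 households have income below £23,000.
H = 1/11 = 0.091.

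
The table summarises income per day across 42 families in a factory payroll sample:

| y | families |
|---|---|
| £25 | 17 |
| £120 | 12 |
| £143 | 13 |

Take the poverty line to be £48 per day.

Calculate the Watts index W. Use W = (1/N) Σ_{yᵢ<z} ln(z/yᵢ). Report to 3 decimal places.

0.264

Below z: 17×£25 (q = 17 of N = 42).
Log shortfalls: ln(48/25) = 0.6523 (×17).
W = 11.089528 / 42 = 0.264.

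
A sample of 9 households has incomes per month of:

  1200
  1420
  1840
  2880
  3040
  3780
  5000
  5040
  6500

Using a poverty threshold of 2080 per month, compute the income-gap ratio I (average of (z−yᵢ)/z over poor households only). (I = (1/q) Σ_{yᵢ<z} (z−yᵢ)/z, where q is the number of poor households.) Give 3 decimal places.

Below z: 1200, 1420, 1840 (q = 3 of N = 9).
Relative gaps: 0.4231, 0.3173, 0.1154; sum = 0.855769.
The income-gap ratio divides by q (the poor only): 0.855769 / 3 = 0.285.

0.285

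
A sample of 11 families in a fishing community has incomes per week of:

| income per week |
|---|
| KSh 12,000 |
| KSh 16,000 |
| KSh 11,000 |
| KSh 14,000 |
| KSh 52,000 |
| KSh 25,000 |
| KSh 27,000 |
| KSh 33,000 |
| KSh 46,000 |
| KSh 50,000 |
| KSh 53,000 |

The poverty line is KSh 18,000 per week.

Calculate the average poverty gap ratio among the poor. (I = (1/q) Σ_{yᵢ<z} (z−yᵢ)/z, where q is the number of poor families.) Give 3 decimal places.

Below the line: KSh 11,000, KSh 12,000, KSh 14,000, KSh 16,000 (q = 4 of N = 11).
Shortfall ratios (z−y)/z: 0.3889, 0.3333, 0.2222, 0.1111; sum = 1.055556.
The income-gap ratio divides by q (the poor only): 1.055556 / 4 = 0.264.

0.264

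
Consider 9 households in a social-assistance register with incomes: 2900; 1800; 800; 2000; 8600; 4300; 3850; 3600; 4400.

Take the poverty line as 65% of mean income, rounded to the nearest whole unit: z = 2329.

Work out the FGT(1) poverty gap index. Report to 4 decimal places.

0.1139

Poor units: 800, 1800, 2000 (q = 3 of N = 9).
Relative gaps: (2329−800)/2329 = 0.6565; (2329−1800)/2329 = 0.2271; (2329−2000)/2329 = 0.1413.
Σ = 1.024903. Dividing by the full population N = 9 gives P₁ = 0.1139.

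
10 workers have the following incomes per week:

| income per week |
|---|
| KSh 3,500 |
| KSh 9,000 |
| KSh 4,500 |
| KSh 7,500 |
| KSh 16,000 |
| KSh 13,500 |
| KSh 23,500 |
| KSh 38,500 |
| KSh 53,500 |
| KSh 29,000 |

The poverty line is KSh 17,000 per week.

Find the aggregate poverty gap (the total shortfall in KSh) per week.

KSh 48,000

Poor units: KSh 3,500, KSh 4,500, KSh 7,500, KSh 9,000, KSh 13,500, KSh 16,000 (q = 6 of N = 10).
Individual gaps: 17000−3500 = 13500; 17000−4500 = 12500; 17000−7500 = 9500; 17000−9000 = 8000; 17000−13500 = 3500; 17000−16000 = 1000.
Aggregate gap = KSh 48,000.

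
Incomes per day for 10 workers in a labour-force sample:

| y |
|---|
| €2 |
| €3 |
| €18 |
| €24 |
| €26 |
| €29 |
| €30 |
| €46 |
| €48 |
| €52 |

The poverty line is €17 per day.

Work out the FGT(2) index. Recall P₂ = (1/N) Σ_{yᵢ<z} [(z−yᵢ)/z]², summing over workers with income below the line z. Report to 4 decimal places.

0.1457

Below z: €2, €3 (q = 2 of N = 10).
Normalized shortfalls: (17−2)/17 = 0.8824; (17−3)/17 = 0.8235.
Squared: 0.7785; 0.6782.
Sum = 1.456747; P₂ = 1.456747 / 10 = 0.1457.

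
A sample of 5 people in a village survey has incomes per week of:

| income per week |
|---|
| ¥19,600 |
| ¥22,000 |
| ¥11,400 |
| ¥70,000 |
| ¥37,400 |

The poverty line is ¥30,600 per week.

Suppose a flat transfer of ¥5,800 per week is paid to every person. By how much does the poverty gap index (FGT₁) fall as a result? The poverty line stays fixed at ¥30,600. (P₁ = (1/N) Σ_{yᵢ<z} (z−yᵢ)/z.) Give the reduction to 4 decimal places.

0.1137

Before: below the line — ¥11,400, ¥19,600, ¥22,000; poverty gap index (FGT₁) = 0.253595.
After the ¥5,800 transfer: below the line — ¥17,200, ¥25,400, ¥27,800; poverty gap index (FGT₁) = 0.139869.
Reduction = 0.253595 − 0.139869 = 0.1137.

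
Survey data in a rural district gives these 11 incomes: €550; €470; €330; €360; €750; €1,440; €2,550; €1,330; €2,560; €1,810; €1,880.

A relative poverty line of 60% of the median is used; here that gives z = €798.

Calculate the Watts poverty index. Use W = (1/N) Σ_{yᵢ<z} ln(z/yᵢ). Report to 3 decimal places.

Poor units: €330, €360, €470, €550, €750 (q = 5 of N = 11).
Log shortfalls: ln(798/330) = 0.8830; ln(798/360) = 0.7960; ln(798/470) = 0.5294; ln(798/550) = 0.3722; ln(798/750) = 0.0620.
W = 2.642622 / 11 = 0.240.

0.240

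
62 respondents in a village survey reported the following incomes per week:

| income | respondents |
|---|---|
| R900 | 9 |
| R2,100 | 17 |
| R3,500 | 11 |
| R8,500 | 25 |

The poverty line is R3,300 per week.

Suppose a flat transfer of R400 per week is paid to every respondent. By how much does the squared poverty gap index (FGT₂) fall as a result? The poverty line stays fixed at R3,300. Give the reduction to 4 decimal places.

0.0436

Before: below the line — 9×R900, 17×R2,100; squared poverty gap index (FGT₂) = 0.113037.
After the R400 transfer: below the line — 9×R1,300, 17×R2,500; squared poverty gap index (FGT₂) = 0.069433.
Reduction = 0.113037 − 0.069433 = 0.0436.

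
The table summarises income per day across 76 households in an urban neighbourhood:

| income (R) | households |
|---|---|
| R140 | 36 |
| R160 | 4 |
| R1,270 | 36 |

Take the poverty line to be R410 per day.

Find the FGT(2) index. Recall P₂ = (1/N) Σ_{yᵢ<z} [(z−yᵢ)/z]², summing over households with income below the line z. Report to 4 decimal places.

0.2250

Below z: 36×R140, 4×R160 (q = 40 of N = 76).
Relative gaps: (410−140)/410 = 0.6585 (×36); (410−160)/410 = 0.6098 (×4).
Squared: 0.4337 (×36); 0.3718 (×4).
Sum = 17.099346; P₂ = 17.099346 / 76 = 0.2250.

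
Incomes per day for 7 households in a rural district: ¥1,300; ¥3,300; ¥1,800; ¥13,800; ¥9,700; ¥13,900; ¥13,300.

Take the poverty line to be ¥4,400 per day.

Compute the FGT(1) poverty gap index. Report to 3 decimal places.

0.221

Below z: ¥1,300, ¥1,800, ¥3,300 (q = 3 of N = 7).
Normalized shortfalls: (4400−1300)/4400 = 0.7045; (4400−1800)/4400 = 0.5909; (4400−3300)/4400 = 0.2500.
Sum of shortfalls = 1.545455; P₁ averages over all N: 1.545455 / 7 = 0.221.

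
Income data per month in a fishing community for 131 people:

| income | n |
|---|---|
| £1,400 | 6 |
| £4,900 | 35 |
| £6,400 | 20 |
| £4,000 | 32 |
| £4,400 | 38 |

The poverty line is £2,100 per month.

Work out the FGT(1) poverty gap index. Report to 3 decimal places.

Poor units: 6×£1,400 (q = 6 of N = 131).
Shortfall ratios: (2100−1400)/2100 = 0.3333 (×6).
Σ = 2.000000. Dividing by the full population N = 131 gives P₁ = 0.015.

0.015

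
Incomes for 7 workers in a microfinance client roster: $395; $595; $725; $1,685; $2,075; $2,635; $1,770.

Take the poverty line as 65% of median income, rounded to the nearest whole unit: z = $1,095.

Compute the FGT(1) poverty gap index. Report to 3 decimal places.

Incomes under z: $395, $595, $725 (q = 3 of N = 7).
Relative gaps: (1095−395)/1095 = 0.6393; (1095−595)/1095 = 0.4566; (1095−725)/1095 = 0.3379.
Σ = 1.433790. Dividing by the full population N = 7 gives P₁ = 0.205.

0.205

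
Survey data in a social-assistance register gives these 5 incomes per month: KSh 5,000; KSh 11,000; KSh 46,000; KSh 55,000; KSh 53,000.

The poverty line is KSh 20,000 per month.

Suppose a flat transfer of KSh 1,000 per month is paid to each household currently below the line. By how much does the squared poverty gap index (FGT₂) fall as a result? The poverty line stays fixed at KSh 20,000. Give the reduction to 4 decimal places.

0.0230

Before: below the line — KSh 5,000, KSh 11,000; squared poverty gap index (FGT₂) = 0.153000.
After the KSh 1,000 transfer: below the line — KSh 6,000, KSh 12,000; squared poverty gap index (FGT₂) = 0.130000.
Reduction = 0.153000 − 0.130000 = 0.0230.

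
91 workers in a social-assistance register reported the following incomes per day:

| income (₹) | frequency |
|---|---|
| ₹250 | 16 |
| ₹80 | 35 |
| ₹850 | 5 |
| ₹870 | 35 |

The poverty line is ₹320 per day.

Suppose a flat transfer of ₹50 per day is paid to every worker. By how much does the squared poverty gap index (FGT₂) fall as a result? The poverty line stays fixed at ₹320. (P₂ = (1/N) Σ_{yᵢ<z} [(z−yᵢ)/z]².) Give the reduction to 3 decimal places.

Before: below the line — 35×₹80, 16×₹250; squared poverty gap index (FGT₂) = 0.22476.
After the ₹50 transfer: below the line — 35×₹130, 16×₹300; squared poverty gap index (FGT₂) = 0.13628.
Reduction = 0.22476 − 0.13628 = 0.088.

0.088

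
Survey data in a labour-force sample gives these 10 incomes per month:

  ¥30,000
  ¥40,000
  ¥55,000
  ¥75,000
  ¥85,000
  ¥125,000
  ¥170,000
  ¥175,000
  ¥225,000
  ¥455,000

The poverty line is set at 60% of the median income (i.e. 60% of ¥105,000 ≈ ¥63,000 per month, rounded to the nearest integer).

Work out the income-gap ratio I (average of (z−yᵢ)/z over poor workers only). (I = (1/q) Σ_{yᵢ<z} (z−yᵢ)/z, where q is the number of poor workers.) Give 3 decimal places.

Below the line: ¥30,000, ¥40,000, ¥55,000 (q = 3 of N = 10).
Shortfall ratios (z−y)/z: 0.5238, 0.3651, 0.1270; sum = 1.015873.
The income-gap ratio divides by q (the poor only): 1.015873 / 3 = 0.339.

0.339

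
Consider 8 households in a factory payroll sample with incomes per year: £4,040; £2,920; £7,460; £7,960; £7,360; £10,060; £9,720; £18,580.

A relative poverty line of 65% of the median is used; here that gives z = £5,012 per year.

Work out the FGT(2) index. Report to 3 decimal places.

0.026

Below z: £2,920, £4,040 (q = 2 of N = 8).
Gap ratios (z−y)/z: (5012−2920)/5012 = 0.4174; (5012−4040)/5012 = 0.1939.
Squared: 0.1742; 0.0376.
Sum = 0.211832; P₂ = 0.211832 / 8 = 0.026.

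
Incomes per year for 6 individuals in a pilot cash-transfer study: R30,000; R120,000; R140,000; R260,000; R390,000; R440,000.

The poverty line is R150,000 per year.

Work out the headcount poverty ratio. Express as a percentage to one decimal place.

50.0%

3 of the 6 individuals have income below R150,000.
H = 3/6 = 50.0%.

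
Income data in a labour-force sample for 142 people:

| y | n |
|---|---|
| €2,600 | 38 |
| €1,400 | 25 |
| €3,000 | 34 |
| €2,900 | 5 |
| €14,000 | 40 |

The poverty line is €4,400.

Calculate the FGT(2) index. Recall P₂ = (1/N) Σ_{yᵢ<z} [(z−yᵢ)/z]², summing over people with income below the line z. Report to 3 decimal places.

Below the line: 25×€1,400, 38×€2,600, 5×€2,900, 34×€3,000 (q = 102 of N = 142).
Gap ratios (z−y)/z: (4400−1400)/4400 = 0.6818 (×25); (4400−2600)/4400 = 0.4091 (×38); (4400−2900)/4400 = 0.3409 (×5); (4400−3000)/4400 = 0.3182 (×34).
Squared: 0.4649 (×25); 0.1674 (×38); 0.1162 (×5); 0.1012 (×34).
Sum = 22.004649; P₂ = 22.004649 / 142 = 0.155.

0.155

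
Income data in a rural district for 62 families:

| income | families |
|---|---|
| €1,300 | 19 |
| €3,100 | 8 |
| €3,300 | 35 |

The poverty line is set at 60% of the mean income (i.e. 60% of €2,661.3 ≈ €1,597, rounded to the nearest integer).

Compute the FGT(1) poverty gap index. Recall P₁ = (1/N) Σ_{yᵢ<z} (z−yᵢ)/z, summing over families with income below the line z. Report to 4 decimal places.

Below the line: 19×€1,300 (q = 19 of N = 62).
Relative gaps: (1597−1300)/1597 = 0.1860 (×19).
Sum of shortfalls = 3.533500; P₁ averages over all N: 3.533500 / 62 = 0.0570.

0.0570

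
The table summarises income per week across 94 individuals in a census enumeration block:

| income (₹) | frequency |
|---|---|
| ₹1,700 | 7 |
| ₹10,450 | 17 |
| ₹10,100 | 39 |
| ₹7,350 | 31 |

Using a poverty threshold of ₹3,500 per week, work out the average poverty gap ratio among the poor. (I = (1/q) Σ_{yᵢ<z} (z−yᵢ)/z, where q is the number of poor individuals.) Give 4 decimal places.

0.5143

Incomes under z: 7×₹1,700 (q = 7 of N = 94).
Shortfall ratios (z−y)/z: 0.5143 (×7); sum = 3.600000.
The income-gap ratio divides by q (the poor only): 3.600000 / 7 = 0.5143.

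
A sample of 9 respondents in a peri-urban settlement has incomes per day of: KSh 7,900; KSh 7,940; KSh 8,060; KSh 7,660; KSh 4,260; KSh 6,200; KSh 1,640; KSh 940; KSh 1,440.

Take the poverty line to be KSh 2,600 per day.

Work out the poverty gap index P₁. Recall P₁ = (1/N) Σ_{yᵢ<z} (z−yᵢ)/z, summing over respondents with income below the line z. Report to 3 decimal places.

Poor units: KSh 940, KSh 1,440, KSh 1,640 (q = 3 of N = 9).
Normalized shortfalls: (2600−940)/2600 = 0.6385; (2600−1440)/2600 = 0.4462; (2600−1640)/2600 = 0.3692.
Sum of shortfalls = 1.453846; P₁ averages over all N: 1.453846 / 9 = 0.162.

0.162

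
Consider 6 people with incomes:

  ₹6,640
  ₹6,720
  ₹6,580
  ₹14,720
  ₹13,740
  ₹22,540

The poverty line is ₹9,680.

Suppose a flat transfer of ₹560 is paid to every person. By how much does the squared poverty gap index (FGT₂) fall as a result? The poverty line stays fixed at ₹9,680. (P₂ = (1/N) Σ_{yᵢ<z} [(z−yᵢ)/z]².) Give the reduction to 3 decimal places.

Before: below the line — ₹6,580, ₹6,640, ₹6,720; squared poverty gap index (FGT₂) = 0.04912.
After the ₹560 transfer: below the line — ₹7,140, ₹7,200, ₹7,280; squared poverty gap index (FGT₂) = 0.03266.
Reduction = 0.04912 − 0.03266 = 0.016.

0.016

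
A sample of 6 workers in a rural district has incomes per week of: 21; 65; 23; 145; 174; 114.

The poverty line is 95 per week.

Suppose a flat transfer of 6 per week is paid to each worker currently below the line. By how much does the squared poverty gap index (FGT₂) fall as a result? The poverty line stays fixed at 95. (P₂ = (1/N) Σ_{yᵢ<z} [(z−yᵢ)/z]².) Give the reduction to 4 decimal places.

0.0370

Before: below the line — 21, 23, 65; squared poverty gap index (FGT₂) = 0.213481.
After the 6 transfer: below the line — 27, 29, 71; squared poverty gap index (FGT₂) = 0.176473.
Reduction = 0.213481 − 0.176473 = 0.0370.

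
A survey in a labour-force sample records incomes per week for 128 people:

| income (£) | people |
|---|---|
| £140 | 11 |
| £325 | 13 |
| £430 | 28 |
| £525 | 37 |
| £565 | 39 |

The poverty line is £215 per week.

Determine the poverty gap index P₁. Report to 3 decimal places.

Below z: 11×£140 (q = 11 of N = 128).
Normalized shortfalls: (215−140)/215 = 0.3488 (×11).
Sum of shortfalls = 3.837209; P₁ averages over all N: 3.837209 / 128 = 0.030.

0.030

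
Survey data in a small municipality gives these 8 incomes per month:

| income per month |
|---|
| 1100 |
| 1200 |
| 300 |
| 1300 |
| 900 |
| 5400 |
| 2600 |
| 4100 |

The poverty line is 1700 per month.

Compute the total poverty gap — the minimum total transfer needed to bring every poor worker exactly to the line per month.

3700

Below the line: 300, 900, 1100, 1200, 1300 (q = 5 of N = 8).
Individual gaps: 1700−300 = 1400; 1700−900 = 800; 1700−1100 = 600; 1700−1200 = 500; 1700−1300 = 400.
Aggregate gap = 3700.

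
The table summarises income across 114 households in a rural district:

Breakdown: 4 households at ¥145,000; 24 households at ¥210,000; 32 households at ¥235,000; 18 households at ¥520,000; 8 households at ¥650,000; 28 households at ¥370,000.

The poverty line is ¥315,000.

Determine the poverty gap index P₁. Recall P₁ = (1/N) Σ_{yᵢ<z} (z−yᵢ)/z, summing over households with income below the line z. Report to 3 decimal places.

0.160

Incomes under z: 4×¥145,000, 24×¥210,000, 32×¥235,000 (q = 60 of N = 114).
Relative gaps: (315000−145000)/315000 = 0.5397 (×4); (315000−210000)/315000 = 0.3333 (×24); (315000−235000)/315000 = 0.2540 (×32).
Σ = 18.285714. Dividing by the full population N = 114 gives P₁ = 0.160.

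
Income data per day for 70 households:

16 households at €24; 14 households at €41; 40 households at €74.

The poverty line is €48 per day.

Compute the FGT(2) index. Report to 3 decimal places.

Incomes under z: 16×€24, 14×€41 (q = 30 of N = 70).
Gap ratios (z−y)/z: (48−24)/48 = 0.5000 (×16); (48−41)/48 = 0.1458 (×14).
Squared: 0.2500 (×16); 0.0213 (×14).
Sum = 4.297743; P₂ = 4.297743 / 70 = 0.061.

0.061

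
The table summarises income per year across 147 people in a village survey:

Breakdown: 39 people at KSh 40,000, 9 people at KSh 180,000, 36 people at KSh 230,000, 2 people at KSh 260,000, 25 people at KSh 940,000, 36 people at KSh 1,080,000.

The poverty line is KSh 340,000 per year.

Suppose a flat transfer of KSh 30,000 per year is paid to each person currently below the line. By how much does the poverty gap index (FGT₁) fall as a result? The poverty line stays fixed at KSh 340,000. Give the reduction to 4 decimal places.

Before: below the line — 39×KSh 40,000, 9×KSh 180,000, 36×KSh 230,000, 2×KSh 260,000; poverty gap index (FGT₁) = 0.345338.
After the KSh 30,000 transfer: below the line — 39×KSh 70,000, 9×KSh 210,000, 36×KSh 260,000, 2×KSh 290,000; poverty gap index (FGT₁) = 0.293717.
Reduction = 0.345338 − 0.293717 = 0.0516.

0.0516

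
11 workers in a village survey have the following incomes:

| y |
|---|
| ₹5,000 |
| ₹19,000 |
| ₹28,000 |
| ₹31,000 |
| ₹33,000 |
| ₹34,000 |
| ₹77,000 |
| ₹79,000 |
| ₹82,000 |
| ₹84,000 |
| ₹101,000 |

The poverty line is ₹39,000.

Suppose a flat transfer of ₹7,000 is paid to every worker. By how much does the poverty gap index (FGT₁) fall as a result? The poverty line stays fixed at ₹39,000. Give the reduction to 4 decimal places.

Before: below the line — ₹5,000, ₹19,000, ₹28,000, ₹31,000, ₹33,000, ₹34,000; poverty gap index (FGT₁) = 0.195804.
After the ₹7,000 transfer: below the line — ₹12,000, ₹26,000, ₹35,000, ₹38,000; poverty gap index (FGT₁) = 0.104895.
Reduction = 0.195804 − 0.104895 = 0.0909.

0.0909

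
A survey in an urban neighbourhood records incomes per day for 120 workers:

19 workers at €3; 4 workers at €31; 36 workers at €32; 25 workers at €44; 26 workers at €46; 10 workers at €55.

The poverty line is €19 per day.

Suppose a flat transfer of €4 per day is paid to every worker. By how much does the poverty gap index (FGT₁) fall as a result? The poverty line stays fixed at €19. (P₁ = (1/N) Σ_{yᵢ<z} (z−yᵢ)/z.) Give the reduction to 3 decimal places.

0.033

Before: below the line — 19×€3; poverty gap index (FGT₁) = 0.13333.
After the €4 transfer: below the line — 19×€7; poverty gap index (FGT₁) = 0.10000.
Reduction = 0.13333 − 0.10000 = 0.033.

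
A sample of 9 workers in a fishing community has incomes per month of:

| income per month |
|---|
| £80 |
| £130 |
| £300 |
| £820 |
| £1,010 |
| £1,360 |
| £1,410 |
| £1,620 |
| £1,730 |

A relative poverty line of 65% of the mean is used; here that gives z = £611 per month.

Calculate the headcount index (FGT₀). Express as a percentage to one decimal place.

3 of the 9 workers have income below £611.
H = 3/9 = 33.3%.

33.3%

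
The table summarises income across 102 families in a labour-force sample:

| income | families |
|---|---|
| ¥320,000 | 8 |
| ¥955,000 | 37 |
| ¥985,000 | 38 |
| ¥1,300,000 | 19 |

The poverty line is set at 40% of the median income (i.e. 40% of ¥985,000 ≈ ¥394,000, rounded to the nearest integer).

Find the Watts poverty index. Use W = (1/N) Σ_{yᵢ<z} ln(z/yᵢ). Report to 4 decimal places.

Below z: 8×¥320,000 (q = 8 of N = 102).
ln(z/y) terms: ln(394000/320000) = 0.2080 (×8).
W = 1.664239 / 102 = 0.0163.

0.0163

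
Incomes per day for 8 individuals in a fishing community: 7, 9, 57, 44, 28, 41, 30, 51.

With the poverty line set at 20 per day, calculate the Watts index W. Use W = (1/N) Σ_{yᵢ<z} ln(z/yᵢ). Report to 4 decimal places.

Below z: 7, 9 (q = 2 of N = 8).
Log shortfalls: ln(20/7) = 1.0498; ln(20/9) = 0.7985.
W = 1.848330 / 8 = 0.2310.

0.2310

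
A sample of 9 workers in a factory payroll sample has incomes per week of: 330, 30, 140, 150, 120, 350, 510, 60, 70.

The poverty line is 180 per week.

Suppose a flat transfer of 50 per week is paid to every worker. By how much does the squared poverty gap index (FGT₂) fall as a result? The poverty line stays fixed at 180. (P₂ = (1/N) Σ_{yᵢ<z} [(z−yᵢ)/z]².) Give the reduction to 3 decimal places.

Before: below the line — 30, 60, 70, 120, 140, 150; squared poverty gap index (FGT₂) = 0.18896.
After the 50 transfer: below the line — 80, 110, 120, 170; squared poverty gap index (FGT₂) = 0.06379.
Reduction = 0.18896 − 0.06379 = 0.125.

0.125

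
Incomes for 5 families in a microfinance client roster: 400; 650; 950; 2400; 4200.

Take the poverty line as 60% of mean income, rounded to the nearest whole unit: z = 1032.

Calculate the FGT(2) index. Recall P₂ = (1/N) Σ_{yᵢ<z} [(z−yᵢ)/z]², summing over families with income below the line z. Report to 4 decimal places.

Below the line: 400, 650, 950 (q = 3 of N = 5).
Normalized shortfalls: (1032−400)/1032 = 0.6124; (1032−650)/1032 = 0.3702; (1032−950)/1032 = 0.0795.
Squared: 0.3750; 0.1370; 0.0063.
Sum = 0.518366; P₂ = 0.518366 / 5 = 0.1037.

0.1037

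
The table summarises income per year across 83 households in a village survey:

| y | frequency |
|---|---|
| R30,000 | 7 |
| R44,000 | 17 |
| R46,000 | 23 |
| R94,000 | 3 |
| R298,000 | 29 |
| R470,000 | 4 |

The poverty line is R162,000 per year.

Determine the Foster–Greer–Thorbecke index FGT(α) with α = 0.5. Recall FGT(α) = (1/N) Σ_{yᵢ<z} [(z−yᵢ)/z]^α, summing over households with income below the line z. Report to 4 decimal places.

0.5088

Below z: 7×R30,000, 17×R44,000, 23×R46,000, 3×R94,000 (q = 50 of N = 83).
Normalized shortfalls: (162000−30000)/162000 = 0.8148 (×7); (162000−44000)/162000 = 0.7284 (×17); (162000−46000)/162000 = 0.7160 (×23); (162000−94000)/162000 = 0.4198 (×3).
Raised to α = 0.5: 0.90267 (×7); 0.85346 (×17); 0.84620 (×23); 0.64788 (×3).
Sum = 42.233709; FGT(0.5) = 42.233709 / 83 = 0.5088.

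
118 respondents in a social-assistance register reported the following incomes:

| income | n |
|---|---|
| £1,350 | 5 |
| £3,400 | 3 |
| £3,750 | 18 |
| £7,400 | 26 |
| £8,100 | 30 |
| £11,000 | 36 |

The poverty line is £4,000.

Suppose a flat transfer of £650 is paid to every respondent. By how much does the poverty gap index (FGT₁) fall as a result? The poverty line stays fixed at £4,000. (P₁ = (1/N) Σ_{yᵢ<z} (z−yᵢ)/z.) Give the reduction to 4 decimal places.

Before: below the line — 5×£1,350, 3×£3,400, 18×£3,750; poverty gap index (FGT₁) = 0.041419.
After the £650 transfer: below the line — 5×£2,000; poverty gap index (FGT₁) = 0.021186.
Reduction = 0.041419 − 0.021186 = 0.0202.

0.0202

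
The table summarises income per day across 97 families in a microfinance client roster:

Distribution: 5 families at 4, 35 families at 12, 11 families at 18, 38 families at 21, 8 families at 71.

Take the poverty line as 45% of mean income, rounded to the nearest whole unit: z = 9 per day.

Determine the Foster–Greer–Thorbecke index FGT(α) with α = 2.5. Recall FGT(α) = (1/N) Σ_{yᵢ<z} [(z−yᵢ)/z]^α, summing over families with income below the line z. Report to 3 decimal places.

0.012

Below z: 5×4 (q = 5 of N = 97).
Normalized shortfalls: (9−4)/9 = 0.5556 (×5).
Raised to α = 2.5: 0.23005 (×5).
Sum = 1.150241; FGT(2.5) = 1.150241 / 97 = 0.012.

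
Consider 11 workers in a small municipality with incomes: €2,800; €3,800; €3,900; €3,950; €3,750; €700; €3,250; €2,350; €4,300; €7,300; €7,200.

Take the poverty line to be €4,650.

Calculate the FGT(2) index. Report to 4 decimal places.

0.1219

Below the line: €700, €2,350, €2,800, €3,250, €3,750, €3,800, €3,900, €3,950, €4,300 (q = 9 of N = 11).
Gap ratios (z−y)/z: (4650−700)/4650 = 0.8495; (4650−2350)/4650 = 0.4946; (4650−2800)/4650 = 0.3978; (4650−3250)/4650 = 0.3011; (4650−3750)/4650 = 0.1935; (4650−3800)/4650 = 0.1828; (4650−3900)/4650 = 0.1613; (4650−3950)/4650 = 0.1505; (4650−4300)/4650 = 0.0753.
Squared: 0.7216; 0.2447; 0.1583; 0.0906; 0.0375; 0.0334; 0.0260; 0.0227; 0.0057.
Sum = 1.340386; P₂ = 1.340386 / 11 = 0.1219.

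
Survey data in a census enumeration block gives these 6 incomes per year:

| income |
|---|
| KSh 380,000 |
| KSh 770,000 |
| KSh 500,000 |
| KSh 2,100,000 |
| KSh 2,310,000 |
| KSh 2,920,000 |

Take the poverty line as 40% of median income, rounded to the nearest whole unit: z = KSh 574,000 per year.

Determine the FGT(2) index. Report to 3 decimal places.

0.022

Below the line: KSh 380,000, KSh 500,000 (q = 2 of N = 6).
Normalized shortfalls: (574000−380000)/574000 = 0.3380; (574000−500000)/574000 = 0.1289.
Squared: 0.1142; 0.0166.
Sum = 0.130850; P₂ = 0.130850 / 6 = 0.022.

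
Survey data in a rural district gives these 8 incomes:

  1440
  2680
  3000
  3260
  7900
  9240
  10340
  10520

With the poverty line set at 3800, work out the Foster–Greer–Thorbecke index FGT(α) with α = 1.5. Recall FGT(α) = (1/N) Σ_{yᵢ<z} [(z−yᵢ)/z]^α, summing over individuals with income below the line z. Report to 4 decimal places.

Poor units: 1440, 2680, 3000, 3260 (q = 4 of N = 8).
Shortfall ratios: (3800−1440)/3800 = 0.6211; (3800−2680)/3800 = 0.2947; (3800−3000)/3800 = 0.2105; (3800−3260)/3800 = 0.1421.
Raised to α = 1.5: 0.48943; 0.16001; 0.09660; 0.05357.
Sum = 0.799609; FGT(1.5) = 0.799609 / 8 = 0.1000.

0.1000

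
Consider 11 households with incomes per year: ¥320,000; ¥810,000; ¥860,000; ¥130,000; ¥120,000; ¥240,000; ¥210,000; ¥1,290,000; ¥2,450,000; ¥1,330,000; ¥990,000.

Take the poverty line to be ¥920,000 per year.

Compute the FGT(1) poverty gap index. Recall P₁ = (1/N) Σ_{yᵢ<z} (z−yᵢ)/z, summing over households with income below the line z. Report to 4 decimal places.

0.3706

Poor units: ¥120,000, ¥130,000, ¥210,000, ¥240,000, ¥320,000, ¥810,000, ¥860,000 (q = 7 of N = 11).
Gap ratios (z−y)/z: (920000−120000)/920000 = 0.8696; (920000−130000)/920000 = 0.8587; (920000−210000)/920000 = 0.7717; (920000−240000)/920000 = 0.7391; (920000−320000)/920000 = 0.6522; (920000−810000)/920000 = 0.1196; (920000−860000)/920000 = 0.0652.
Σ = 4.076087. Dividing by the full population N = 11 gives P₁ = 0.3706.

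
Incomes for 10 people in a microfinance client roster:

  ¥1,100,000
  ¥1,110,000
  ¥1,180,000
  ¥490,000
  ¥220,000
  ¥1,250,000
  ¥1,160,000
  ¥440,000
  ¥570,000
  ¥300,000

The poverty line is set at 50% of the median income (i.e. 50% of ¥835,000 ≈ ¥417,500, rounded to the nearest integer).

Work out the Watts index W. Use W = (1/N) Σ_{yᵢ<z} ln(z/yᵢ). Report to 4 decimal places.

0.0971

Poor units: ¥220,000, ¥300,000 (q = 2 of N = 10).
Log shortfalls: ln(417500/220000) = 0.6407; ln(417500/300000) = 0.3305.
W = 0.971159 / 10 = 0.0971.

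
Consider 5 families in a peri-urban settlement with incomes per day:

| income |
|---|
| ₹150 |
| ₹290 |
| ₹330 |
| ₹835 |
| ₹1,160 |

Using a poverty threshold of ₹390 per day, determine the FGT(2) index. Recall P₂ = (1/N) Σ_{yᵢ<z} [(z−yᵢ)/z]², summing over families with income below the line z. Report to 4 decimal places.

0.0936

Incomes under z: ₹150, ₹290, ₹330 (q = 3 of N = 5).
Shortfall ratios: (390−150)/390 = 0.6154; (390−290)/390 = 0.2564; (390−330)/390 = 0.1538.
Squared: 0.3787; 0.0657; 0.0237.
Sum = 0.468113; P₂ = 0.468113 / 5 = 0.0936.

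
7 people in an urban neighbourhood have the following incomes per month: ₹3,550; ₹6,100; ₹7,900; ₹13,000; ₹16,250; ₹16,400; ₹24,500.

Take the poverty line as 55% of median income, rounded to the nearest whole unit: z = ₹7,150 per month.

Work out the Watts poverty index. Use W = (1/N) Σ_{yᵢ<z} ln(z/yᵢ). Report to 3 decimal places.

0.123

Poor units: ₹3,550, ₹6,100 (q = 2 of N = 7).
Log gaps: ln(7150/3550) = 0.7002; ln(7150/6100) = 0.1588.
W = 0.858988 / 7 = 0.123.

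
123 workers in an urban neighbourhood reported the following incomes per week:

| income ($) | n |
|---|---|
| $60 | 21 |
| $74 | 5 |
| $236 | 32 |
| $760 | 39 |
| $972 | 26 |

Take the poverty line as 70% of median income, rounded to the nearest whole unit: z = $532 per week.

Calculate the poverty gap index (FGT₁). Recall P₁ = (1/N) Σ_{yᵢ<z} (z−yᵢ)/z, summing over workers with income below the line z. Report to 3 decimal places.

0.331

Below z: 21×$60, 5×$74, 32×$236 (q = 58 of N = 123).
Gap ratios (z−y)/z: (532−60)/532 = 0.8872 (×21); (532−74)/532 = 0.8609 (×5); (532−236)/532 = 0.5564 (×32).
Σ = 40.740602. Dividing by the full population N = 123 gives P₁ = 0.331.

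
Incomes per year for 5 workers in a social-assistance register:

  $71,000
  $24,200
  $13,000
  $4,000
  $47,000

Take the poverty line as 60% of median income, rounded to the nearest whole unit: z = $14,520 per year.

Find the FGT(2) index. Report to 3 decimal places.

0.107

Below z: $4,000, $13,000 (q = 2 of N = 5).
Relative gaps: (14520−4000)/14520 = 0.7245; (14520−13000)/14520 = 0.1047.
Squared: 0.5249; 0.0110.
Sum = 0.535885; P₂ = 0.535885 / 5 = 0.107.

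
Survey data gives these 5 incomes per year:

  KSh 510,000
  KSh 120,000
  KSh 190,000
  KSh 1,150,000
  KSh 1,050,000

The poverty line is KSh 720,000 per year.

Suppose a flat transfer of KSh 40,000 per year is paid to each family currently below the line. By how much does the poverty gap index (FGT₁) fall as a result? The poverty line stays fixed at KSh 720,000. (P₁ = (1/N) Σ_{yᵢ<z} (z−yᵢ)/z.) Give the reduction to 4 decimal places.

0.0333

Before: below the line — KSh 120,000, KSh 190,000, KSh 510,000; poverty gap index (FGT₁) = 0.372222.
After the KSh 40,000 transfer: below the line — KSh 160,000, KSh 230,000, KSh 550,000; poverty gap index (FGT₁) = 0.338889.
Reduction = 0.372222 − 0.338889 = 0.0333.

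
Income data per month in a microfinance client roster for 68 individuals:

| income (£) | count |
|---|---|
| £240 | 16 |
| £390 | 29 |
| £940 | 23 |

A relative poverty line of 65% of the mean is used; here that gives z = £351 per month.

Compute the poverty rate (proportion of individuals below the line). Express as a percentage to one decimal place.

23.5%

16 of the 68 individuals have income below £351.
H = 16/68 = 23.5%.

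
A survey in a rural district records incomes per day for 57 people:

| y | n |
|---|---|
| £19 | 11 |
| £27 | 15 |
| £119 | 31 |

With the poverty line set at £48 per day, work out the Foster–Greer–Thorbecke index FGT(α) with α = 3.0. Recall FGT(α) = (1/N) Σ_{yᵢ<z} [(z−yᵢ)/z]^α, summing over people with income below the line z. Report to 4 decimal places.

Poor units: 11×£19, 15×£27 (q = 26 of N = 57).
Shortfall ratios: (48−19)/48 = 0.6042 (×11); (48−27)/48 = 0.4375 (×15).
Raised to α = 3.0: 0.22053 (×11); 0.08374 (×15).
Sum = 3.681948; FGT(3.0) = 3.681948 / 57 = 0.0646.

0.0646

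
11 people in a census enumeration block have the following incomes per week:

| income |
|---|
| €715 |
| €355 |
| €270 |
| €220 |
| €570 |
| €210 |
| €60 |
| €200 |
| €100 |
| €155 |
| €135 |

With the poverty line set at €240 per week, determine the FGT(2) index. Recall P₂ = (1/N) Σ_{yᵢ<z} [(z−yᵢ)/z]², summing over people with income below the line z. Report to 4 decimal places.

0.1155

Below the line: €60, €100, €135, €155, €200, €210, €220 (q = 7 of N = 11).
Normalized shortfalls: (240−60)/240 = 0.7500; (240−100)/240 = 0.5833; (240−135)/240 = 0.4375; (240−155)/240 = 0.3542; (240−200)/240 = 0.1667; (240−210)/240 = 0.1250; (240−220)/240 = 0.0833.
Squared: 0.5625; 0.3403; 0.1914; 0.1254; 0.0278; 0.0156; 0.0069.
Sum = 1.269965; P₂ = 1.269965 / 11 = 0.1155.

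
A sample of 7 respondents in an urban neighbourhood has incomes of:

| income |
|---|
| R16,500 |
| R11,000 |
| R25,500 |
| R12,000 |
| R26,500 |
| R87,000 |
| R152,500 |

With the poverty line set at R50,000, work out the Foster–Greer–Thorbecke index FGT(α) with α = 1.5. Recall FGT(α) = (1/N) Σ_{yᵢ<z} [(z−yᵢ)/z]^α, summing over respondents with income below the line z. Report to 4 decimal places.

Incomes under z: R11,000, R12,000, R16,500, R25,500, R26,500 (q = 5 of N = 7).
Relative gaps: (50000−11000)/50000 = 0.7800; (50000−12000)/50000 = 0.7600; (50000−16500)/50000 = 0.6700; (50000−25500)/50000 = 0.4900; (50000−26500)/50000 = 0.4700.
Raised to α = 1.5: 0.68888; 0.66255; 0.54842; 0.34300; 0.32222.
Sum = 2.565064; FGT(1.5) = 2.565064 / 7 = 0.3664.

0.3664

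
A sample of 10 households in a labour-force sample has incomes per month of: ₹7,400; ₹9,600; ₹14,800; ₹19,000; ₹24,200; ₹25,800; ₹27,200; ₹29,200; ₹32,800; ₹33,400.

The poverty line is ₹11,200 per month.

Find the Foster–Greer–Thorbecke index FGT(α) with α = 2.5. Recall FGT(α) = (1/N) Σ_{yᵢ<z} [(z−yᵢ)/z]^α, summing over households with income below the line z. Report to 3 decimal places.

0.007

Below z: ₹7,400, ₹9,600 (q = 2 of N = 10).
Relative gaps: (11200−7400)/11200 = 0.3393; (11200−9600)/11200 = 0.1429.
Raised to α = 2.5: 0.06705; 0.00771.
Sum = 0.074766; FGT(2.5) = 0.074766 / 10 = 0.007.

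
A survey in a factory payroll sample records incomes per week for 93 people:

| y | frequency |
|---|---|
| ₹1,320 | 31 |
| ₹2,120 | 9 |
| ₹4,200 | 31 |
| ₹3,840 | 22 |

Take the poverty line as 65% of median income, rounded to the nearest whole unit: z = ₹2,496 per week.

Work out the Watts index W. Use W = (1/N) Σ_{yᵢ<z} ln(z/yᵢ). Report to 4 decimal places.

0.2282

Incomes under z: 31×₹1,320, 9×₹2,120 (q = 40 of N = 93).
Log shortfalls: ln(2496/1320) = 0.6371 (×31); ln(2496/2120) = 0.1633 (×9).
W = 21.218249 / 93 = 0.2282.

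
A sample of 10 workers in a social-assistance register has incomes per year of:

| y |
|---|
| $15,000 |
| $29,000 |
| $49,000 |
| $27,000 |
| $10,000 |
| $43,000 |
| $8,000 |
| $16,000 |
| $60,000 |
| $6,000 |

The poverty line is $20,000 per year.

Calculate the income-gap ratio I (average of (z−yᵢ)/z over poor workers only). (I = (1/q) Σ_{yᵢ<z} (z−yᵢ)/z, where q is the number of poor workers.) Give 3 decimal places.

0.450

Below z: $6,000, $8,000, $10,000, $15,000, $16,000 (q = 5 of N = 10).
Relative gaps: 0.7000, 0.6000, 0.5000, 0.2500, 0.2000; sum = 2.250000.
The income-gap ratio divides by q (the poor only): 2.250000 / 5 = 0.450.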